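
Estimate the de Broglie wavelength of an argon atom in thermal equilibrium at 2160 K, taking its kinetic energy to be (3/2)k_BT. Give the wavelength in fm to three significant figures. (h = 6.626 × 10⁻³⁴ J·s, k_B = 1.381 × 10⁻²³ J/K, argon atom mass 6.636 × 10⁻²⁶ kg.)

KE = (3/2)k_BT = 1.5 × 1.381 × 10⁻²³ × 2160 = 4.474 × 10⁻²⁰ J.
p = √(2mKE) = √(2 × 6.636 × 10⁻²⁶ × 4.474 × 10⁻²⁰) = 7.706 × 10⁻²³ kg·m/s.
λ = h/p = 8.60 × 10⁻¹² m = 8600 fm.

λ = 8600 fm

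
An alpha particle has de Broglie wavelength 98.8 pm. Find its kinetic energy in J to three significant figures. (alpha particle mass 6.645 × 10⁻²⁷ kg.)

KE = 3.38 × 10⁻²¹ J

p = h/λ = 6.626 × 10⁻³⁴ / 9.880 × 10⁻¹¹ = 6.706 × 10⁻²⁴ kg·m/s.
KE = p²/(2m) = (6.706 × 10⁻²⁴)² / (2 × 6.645 × 10⁻²⁷) = 3.384 × 10⁻²¹ J = 3.38 × 10⁻²¹ J.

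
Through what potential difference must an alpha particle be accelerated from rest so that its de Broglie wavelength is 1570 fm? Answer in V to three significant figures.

p = h/λ = 6.626 × 10⁻³⁴ / 1.570 × 10⁻¹² = 4.220 × 10⁻²² kg·m/s.
KE = p²/(2m) = 1.340 × 10⁻¹⁷ J.
V = KE/2e = 1.340 × 10⁻¹⁷ / (2 × 1.602 × 10⁻¹⁹) = 41.8 V.

V = 41.8 V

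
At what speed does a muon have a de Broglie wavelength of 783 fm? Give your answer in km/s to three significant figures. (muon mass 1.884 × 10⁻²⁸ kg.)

p = h/λ = 6.626 × 10⁻³⁴ / 7.830 × 10⁻¹³ = 8.462 × 10⁻²² kg·m/s.
v = p/m = 8.462 × 10⁻²² / 1.884 × 10⁻²⁸ = 4.49 × 10⁶ m/s = 4490 km/s.

v = 4490 km/s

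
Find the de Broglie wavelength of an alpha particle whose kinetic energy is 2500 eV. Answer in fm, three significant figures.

KE = 2500 eV = 4.005 × 10⁻¹⁶ J.
p = √(2mKE) = √(2 × 6.645 × 10⁻²⁷ × 4.005 × 10⁻¹⁶) = 2.307 × 10⁻²¹ kg·m/s.
λ = h/p = 6.626 × 10⁻³⁴ / 2.307 × 10⁻²¹ = 2.87 × 10⁻¹³ m = 287 fm.

λ = 287 fm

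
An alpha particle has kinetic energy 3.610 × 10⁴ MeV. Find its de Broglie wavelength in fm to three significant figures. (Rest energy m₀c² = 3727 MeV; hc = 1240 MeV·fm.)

Total energy E = KE + m₀c² = 3.610 × 10⁴ + 3727 = 39827 MeV.
(pc)² = E² − (m₀c²)² = (39827)² − (3727)² = 1.572 × 10⁹ MeV², so pc = 3.965 × 10⁴ MeV.
λ = hc/(pc) = 1240 MeV·fm / 3.965 × 10⁴ MeV = 0.0313 fm.

λ = 0.0313 fm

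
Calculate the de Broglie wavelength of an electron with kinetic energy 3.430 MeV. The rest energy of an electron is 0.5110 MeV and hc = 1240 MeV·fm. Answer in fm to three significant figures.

λ = 317 fm

Total energy E = KE + m₀c² = 3.430 + 0.5110 = 3.9410 MeV.
(pc)² = E² − (m₀c²)² = (3.9410)² − (0.5110)² = 15.27 MeV², so pc = 3.908 MeV.
λ = hc/(pc) = 1240 MeV·fm / 3.908 MeV = 317 fm.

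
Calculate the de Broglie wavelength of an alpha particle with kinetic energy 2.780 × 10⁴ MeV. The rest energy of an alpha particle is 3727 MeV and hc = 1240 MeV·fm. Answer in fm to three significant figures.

Total energy E = KE + m₀c² = 2.780 × 10⁴ + 3727 = 31527 MeV.
(pc)² = E² − (m₀c²)² = (31527)² − (3727)² = 9.801 × 10⁸ MeV², so pc = 3.131 × 10⁴ MeV.
λ = hc/(pc) = 1240 MeV·fm / 3.131 × 10⁴ MeV = 0.0396 fm.

λ = 0.0396 fm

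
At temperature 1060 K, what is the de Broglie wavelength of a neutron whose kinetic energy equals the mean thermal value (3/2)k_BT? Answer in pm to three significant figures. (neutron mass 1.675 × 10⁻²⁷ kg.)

KE = (3/2)k_BT = 1.5 × 1.381 × 10⁻²³ × 1060 = 2.196 × 10⁻²⁰ J.
p = √(2mKE) = √(2 × 1.675 × 10⁻²⁷ × 2.196 × 10⁻²⁰) = 8.577 × 10⁻²⁴ kg·m/s.
λ = h/p = 7.73 × 10⁻¹¹ m = 77.3 pm.

λ = 77.3 pm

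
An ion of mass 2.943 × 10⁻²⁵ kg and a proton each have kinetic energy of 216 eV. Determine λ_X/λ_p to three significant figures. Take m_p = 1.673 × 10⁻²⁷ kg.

At fixed KE, p = √(2mKE) so λ = h/p ∝ 1/√m.
λ_X/λ_p = √(m_p/m_X) = √(1.673 × 10⁻²⁷/2.943 × 10⁻²⁵) = √(5.685 × 10⁻³) = 0.0754.

λ_X/λ_p = 0.0754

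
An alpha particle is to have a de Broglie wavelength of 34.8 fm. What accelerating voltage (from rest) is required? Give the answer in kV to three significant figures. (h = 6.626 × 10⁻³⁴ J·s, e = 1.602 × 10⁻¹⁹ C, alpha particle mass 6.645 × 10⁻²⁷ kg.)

p = h/λ = 6.626 × 10⁻³⁴ / 3.480 × 10⁻¹⁴ = 1.904 × 10⁻²⁰ kg·m/s.
KE = p²/(2m) = 2.728 × 10⁻¹⁴ J.
V = KE/2e = 2.728 × 10⁻¹⁴ / (2 × 1.602 × 10⁻¹⁹) = 85.1 kV.

V = 85.1 kV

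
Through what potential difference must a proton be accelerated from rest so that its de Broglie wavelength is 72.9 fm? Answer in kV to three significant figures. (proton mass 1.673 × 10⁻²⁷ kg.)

V = 154 kV

p = h/λ = 6.626 × 10⁻³⁴ / 7.290 × 10⁻¹⁴ = 9.089 × 10⁻²¹ kg·m/s.
KE = p²/(2m) = 2.469 × 10⁻¹⁴ J.
V = KE/e = 2.469 × 10⁻¹⁴ / (1.602 × 10⁻¹⁹) = 154 kV.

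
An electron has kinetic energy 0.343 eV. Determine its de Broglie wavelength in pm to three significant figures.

KE = 0.343 eV = 5.495 × 10⁻²⁰ J.
p = √(2mKE) = √(2 × 9.109 × 10⁻³¹ × 5.495 × 10⁻²⁰) = 3.164 × 10⁻²⁵ kg·m/s.
λ = h/p = 6.626 × 10⁻³⁴ / 3.164 × 10⁻²⁵ = 2.09 × 10⁻⁹ m = 2090 pm.

λ = 2090 pm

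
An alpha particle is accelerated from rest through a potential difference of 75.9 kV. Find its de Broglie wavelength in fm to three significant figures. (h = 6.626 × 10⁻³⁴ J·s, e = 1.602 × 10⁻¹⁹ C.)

λ = 36.9 fm

KE = 2eV = 2 × 1.602 × 10⁻¹⁹ × 7.590 × 10⁴ = 2.432 × 10⁻¹⁴ J.
p = √(2mKE) = √(2 × 6.645 × 10⁻²⁷ × 2.432 × 10⁻¹⁴) = 1.798 × 10⁻²⁰ kg·m/s.
λ = h/p = 6.626 × 10⁻³⁴ / 1.798 × 10⁻²⁰ = 3.69 × 10⁻¹⁴ m = 36.9 fm.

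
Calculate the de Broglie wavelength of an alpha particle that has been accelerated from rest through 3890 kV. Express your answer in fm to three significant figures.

λ = 5.15 fm

KE = 2eV = 2 × 1.602 × 10⁻¹⁹ × 3.890 × 10⁶ = 1.246 × 10⁻¹² J.
p = √(2mKE) = √(2 × 6.645 × 10⁻²⁷ × 1.246 × 10⁻¹²) = 1.287 × 10⁻¹⁹ kg·m/s.
λ = h/p = 6.626 × 10⁻³⁴ / 1.287 × 10⁻¹⁹ = 5.15 × 10⁻¹⁵ m = 5.15 fm.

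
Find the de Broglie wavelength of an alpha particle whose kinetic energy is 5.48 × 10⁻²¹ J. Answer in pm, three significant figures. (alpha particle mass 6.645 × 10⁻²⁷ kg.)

λ = 77.6 pm

p = √(2mKE) = √(2 × 6.645 × 10⁻²⁷ × 5.480 × 10⁻²¹) = 8.534 × 10⁻²⁴ kg·m/s.
λ = h/p = 6.626 × 10⁻³⁴ / 8.534 × 10⁻²⁴ = 7.76 × 10⁻¹¹ m = 77.6 pm.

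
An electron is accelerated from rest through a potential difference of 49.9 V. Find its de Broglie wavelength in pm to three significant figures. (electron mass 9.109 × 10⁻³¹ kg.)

KE = eV = 1.602 × 10⁻¹⁹ × 49.90 = 7.994 × 10⁻¹⁸ J.
p = √(2mKE) = √(2 × 9.109 × 10⁻³¹ × 7.994 × 10⁻¹⁸) = 3.816 × 10⁻²⁴ kg·m/s.
λ = h/p = 6.626 × 10⁻³⁴ / 3.816 × 10⁻²⁴ = 1.74 × 10⁻¹⁰ m = 174 pm.

λ = 174 pm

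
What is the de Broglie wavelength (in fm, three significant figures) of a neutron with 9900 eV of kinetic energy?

KE = 9900 eV = 1.586 × 10⁻¹⁵ J.
p = √(2mKE) = √(2 × 1.675 × 10⁻²⁷ × 1.586 × 10⁻¹⁵) = 2.305 × 10⁻²¹ kg·m/s.
λ = h/p = 6.626 × 10⁻³⁴ / 2.305 × 10⁻²¹ = 2.87 × 10⁻¹³ m = 287 fm.

λ = 287 fm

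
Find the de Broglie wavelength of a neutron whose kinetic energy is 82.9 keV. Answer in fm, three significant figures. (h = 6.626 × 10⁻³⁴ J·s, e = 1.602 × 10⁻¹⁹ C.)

λ = 99.3 fm

KE = 82.9 keV = 1.328 × 10⁻¹⁴ J.
p = √(2mKE) = √(2 × 1.675 × 10⁻²⁷ × 1.328 × 10⁻¹⁴) = 6.670 × 10⁻²¹ kg·m/s.
λ = h/p = 6.626 × 10⁻³⁴ / 6.670 × 10⁻²¹ = 9.93 × 10⁻¹⁴ m = 99.3 fm.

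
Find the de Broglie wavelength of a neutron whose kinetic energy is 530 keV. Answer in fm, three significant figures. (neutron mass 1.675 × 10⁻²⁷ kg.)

KE = 530 keV = 8.491 × 10⁻¹⁴ J.
p = √(2mKE) = √(2 × 1.675 × 10⁻²⁷ × 8.491 × 10⁻¹⁴) = 1.687 × 10⁻²⁰ kg·m/s.
λ = h/p = 6.626 × 10⁻³⁴ / 1.687 × 10⁻²⁰ = 3.93 × 10⁻¹⁴ m = 39.3 fm.

λ = 39.3 fm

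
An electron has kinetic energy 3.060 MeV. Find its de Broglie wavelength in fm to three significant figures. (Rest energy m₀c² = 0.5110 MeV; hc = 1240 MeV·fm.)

λ = 351 fm

Total energy E = KE + m₀c² = 3.060 + 0.5110 = 3.5710 MeV.
(pc)² = E² − (m₀c²)² = (3.5710)² − (0.5110)² = 12.49 MeV², so pc = 3.534 MeV.
λ = hc/(pc) = 1240 MeV·fm / 3.534 MeV = 351 fm.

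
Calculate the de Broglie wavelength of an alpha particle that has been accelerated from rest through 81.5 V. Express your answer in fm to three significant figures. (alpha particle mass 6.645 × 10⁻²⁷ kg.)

λ = 1120 fm

KE = 2eV = 2 × 1.602 × 10⁻¹⁹ × 81.50 = 2.611 × 10⁻¹⁷ J.
p = √(2mKE) = √(2 × 6.645 × 10⁻²⁷ × 2.611 × 10⁻¹⁷) = 5.891 × 10⁻²² kg·m/s.
λ = h/p = 6.626 × 10⁻³⁴ / 5.891 × 10⁻²² = 1.12 × 10⁻¹² m = 1120 fm.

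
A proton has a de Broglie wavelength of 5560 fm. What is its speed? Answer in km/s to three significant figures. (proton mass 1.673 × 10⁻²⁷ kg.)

p = h/λ = 6.626 × 10⁻³⁴ / 5.560 × 10⁻¹² = 1.192 × 10⁻²² kg·m/s.
v = p/m = 1.192 × 10⁻²² / 1.673 × 10⁻²⁷ = 7.12 × 10⁴ m/s = 71.2 km/s.

v = 71.2 km/s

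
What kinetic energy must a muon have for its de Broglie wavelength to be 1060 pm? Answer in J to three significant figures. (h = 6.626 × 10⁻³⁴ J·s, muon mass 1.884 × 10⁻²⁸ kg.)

p = h/λ = 6.626 × 10⁻³⁴ / 1.060 × 10⁻⁹ = 6.251 × 10⁻²⁵ kg·m/s.
KE = p²/(2m) = (6.251 × 10⁻²⁵)² / (2 × 1.884 × 10⁻²⁸) = 1.037 × 10⁻²¹ J = 1.04 × 10⁻²¹ J.

KE = 1.04 × 10⁻²¹ J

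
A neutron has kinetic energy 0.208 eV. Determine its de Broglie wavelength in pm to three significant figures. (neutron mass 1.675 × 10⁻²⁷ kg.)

λ = 62.7 pm

KE = 0.208 eV = 3.332 × 10⁻²⁰ J.
p = √(2mKE) = √(2 × 1.675 × 10⁻²⁷ × 3.332 × 10⁻²⁰) = 1.057 × 10⁻²³ kg·m/s.
λ = h/p = 6.626 × 10⁻³⁴ / 1.057 × 10⁻²³ = 6.27 × 10⁻¹¹ m = 62.7 pm.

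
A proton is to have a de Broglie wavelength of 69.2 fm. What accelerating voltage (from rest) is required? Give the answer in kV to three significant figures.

V = 171 kV

p = h/λ = 6.626 × 10⁻³⁴ / 6.920 × 10⁻¹⁴ = 9.575 × 10⁻²¹ kg·m/s.
KE = p²/(2m) = 2.740 × 10⁻¹⁴ J.
V = KE/e = 2.740 × 10⁻¹⁴ / (1.602 × 10⁻¹⁹) = 171 kV.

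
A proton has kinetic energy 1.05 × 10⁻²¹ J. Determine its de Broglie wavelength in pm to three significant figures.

λ = 354 pm

p = √(2mKE) = √(2 × 1.673 × 10⁻²⁷ × 1.050 × 10⁻²¹) = 1.874 × 10⁻²⁴ kg·m/s.
λ = h/p = 6.626 × 10⁻³⁴ / 1.874 × 10⁻²⁴ = 3.54 × 10⁻¹⁰ m = 354 pm.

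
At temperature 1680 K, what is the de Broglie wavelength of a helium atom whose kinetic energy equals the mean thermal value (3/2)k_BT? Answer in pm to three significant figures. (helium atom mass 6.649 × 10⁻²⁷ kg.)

KE = (3/2)k_BT = 1.5 × 1.381 × 10⁻²³ × 1680 = 3.480 × 10⁻²⁰ J.
p = √(2mKE) = √(2 × 6.649 × 10⁻²⁷ × 3.480 × 10⁻²⁰) = 2.151 × 10⁻²³ kg·m/s.
λ = h/p = 3.08 × 10⁻¹¹ m = 30.8 pm.

λ = 30.8 pm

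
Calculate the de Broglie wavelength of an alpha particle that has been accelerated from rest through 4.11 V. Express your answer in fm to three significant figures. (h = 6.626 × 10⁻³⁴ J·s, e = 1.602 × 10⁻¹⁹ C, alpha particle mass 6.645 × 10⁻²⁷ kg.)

λ = 5010 fm

KE = 2eV = 2 × 1.602 × 10⁻¹⁹ × 4.110 = 1.317 × 10⁻¹⁸ J.
p = √(2mKE) = √(2 × 6.645 × 10⁻²⁷ × 1.317 × 10⁻¹⁸) = 1.323 × 10⁻²² kg·m/s.
λ = h/p = 6.626 × 10⁻³⁴ / 1.323 × 10⁻²² = 5.01 × 10⁻¹² m = 5010 fm.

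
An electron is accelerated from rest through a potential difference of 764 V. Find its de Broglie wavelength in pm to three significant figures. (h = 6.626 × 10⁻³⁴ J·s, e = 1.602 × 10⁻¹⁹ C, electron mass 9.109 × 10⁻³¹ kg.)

KE = eV = 1.602 × 10⁻¹⁹ × 764.0 = 1.224 × 10⁻¹⁶ J.
p = √(2mKE) = √(2 × 9.109 × 10⁻³¹ × 1.224 × 10⁻¹⁶) = 1.493 × 10⁻²³ kg·m/s.
λ = h/p = 6.626 × 10⁻³⁴ / 1.493 × 10⁻²³ = 4.44 × 10⁻¹¹ m = 44.4 pm.

λ = 44.4 pm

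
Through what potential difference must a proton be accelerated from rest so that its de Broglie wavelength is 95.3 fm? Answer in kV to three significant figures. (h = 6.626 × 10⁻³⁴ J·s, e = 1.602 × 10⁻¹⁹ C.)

p = h/λ = 6.626 × 10⁻³⁴ / 9.530 × 10⁻¹⁴ = 6.953 × 10⁻²¹ kg·m/s.
KE = p²/(2m) = 1.445 × 10⁻¹⁴ J.
V = KE/e = 1.445 × 10⁻¹⁴ / (1.602 × 10⁻¹⁹) = 90.2 kV.

V = 90.2 kV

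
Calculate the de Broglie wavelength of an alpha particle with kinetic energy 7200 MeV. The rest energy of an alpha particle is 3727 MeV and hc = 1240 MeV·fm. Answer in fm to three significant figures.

λ = 0.121 fm

Total energy E = KE + m₀c² = 7200 + 3727 = 10927 MeV.
(pc)² = E² − (m₀c²)² = (10927)² − (3727)² = 1.055 × 10⁸ MeV², so pc = 1.027 × 10⁴ MeV.
λ = hc/(pc) = 1240 MeV·fm / 1.027 × 10⁴ MeV = 0.121 fm.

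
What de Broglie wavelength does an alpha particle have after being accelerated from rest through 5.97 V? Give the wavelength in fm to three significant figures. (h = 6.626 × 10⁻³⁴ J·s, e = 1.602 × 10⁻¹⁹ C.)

λ = 4160 fm

KE = 2eV = 2 × 1.602 × 10⁻¹⁹ × 5.970 = 1.913 × 10⁻¹⁸ J.
p = √(2mKE) = √(2 × 6.645 × 10⁻²⁷ × 1.913 × 10⁻¹⁸) = 1.594 × 10⁻²² kg·m/s.
λ = h/p = 6.626 × 10⁻³⁴ / 1.594 × 10⁻²² = 4.16 × 10⁻¹² m = 4160 fm.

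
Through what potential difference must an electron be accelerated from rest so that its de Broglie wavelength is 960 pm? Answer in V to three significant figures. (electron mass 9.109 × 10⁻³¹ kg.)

V = 1.63 V

p = h/λ = 6.626 × 10⁻³⁴ / 9.600 × 10⁻¹⁰ = 6.902 × 10⁻²⁵ kg·m/s.
KE = p²/(2m) = 2.615 × 10⁻¹⁹ J.
V = KE/e = 2.615 × 10⁻¹⁹ / (1.602 × 10⁻¹⁹) = 1.63 V.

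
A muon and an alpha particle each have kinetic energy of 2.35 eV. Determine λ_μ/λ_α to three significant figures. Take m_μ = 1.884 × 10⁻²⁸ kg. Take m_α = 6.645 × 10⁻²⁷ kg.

λ_μ/λ_α = 5.94

At fixed KE, p = √(2mKE) so λ = h/p ∝ 1/√m.
λ_μ/λ_α = √(m_α/m_μ) = √(6.645 × 10⁻²⁷/1.884 × 10⁻²⁸) = √(35.27) = 5.94.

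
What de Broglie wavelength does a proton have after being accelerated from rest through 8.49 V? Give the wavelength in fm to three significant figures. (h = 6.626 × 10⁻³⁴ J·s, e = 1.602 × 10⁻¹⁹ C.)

KE = eV = 1.602 × 10⁻¹⁹ × 8.490 = 1.360 × 10⁻¹⁸ J.
p = √(2mKE) = √(2 × 1.673 × 10⁻²⁷ × 1.360 × 10⁻¹⁸) = 6.746 × 10⁻²³ kg·m/s.
λ = h/p = 6.626 × 10⁻³⁴ / 6.746 × 10⁻²³ = 9.82 × 10⁻¹² m = 9820 fm.

λ = 9820 fm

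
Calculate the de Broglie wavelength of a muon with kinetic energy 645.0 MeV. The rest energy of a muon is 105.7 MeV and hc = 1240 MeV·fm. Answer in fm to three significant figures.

λ = 1.67 fm

Total energy E = KE + m₀c² = 645.0 + 105.7 = 750.7 MeV.
(pc)² = E² − (m₀c²)² = (750.7)² − (105.7)² = 5.524 × 10⁵ MeV², so pc = 743.2 MeV.
λ = hc/(pc) = 1240 MeV·fm / 743.2 MeV = 1.67 fm.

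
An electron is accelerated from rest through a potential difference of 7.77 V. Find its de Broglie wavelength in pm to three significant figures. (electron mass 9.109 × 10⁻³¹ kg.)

KE = eV = 1.602 × 10⁻¹⁹ × 7.770 = 1.245 × 10⁻¹⁸ J.
p = √(2mKE) = √(2 × 9.109 × 10⁻³¹ × 1.245 × 10⁻¹⁸) = 1.506 × 10⁻²⁴ kg·m/s.
λ = h/p = 6.626 × 10⁻³⁴ / 1.506 × 10⁻²⁴ = 4.40 × 10⁻¹⁰ m = 440 pm.

λ = 440 pm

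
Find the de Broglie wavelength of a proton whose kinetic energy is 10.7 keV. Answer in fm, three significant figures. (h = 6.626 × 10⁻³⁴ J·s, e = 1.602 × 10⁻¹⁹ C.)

λ = 277 fm

KE = 10.7 keV = 1.714 × 10⁻¹⁵ J.
p = √(2mKE) = √(2 × 1.673 × 10⁻²⁷ × 1.714 × 10⁻¹⁵) = 2.395 × 10⁻²¹ kg·m/s.
λ = h/p = 6.626 × 10⁻³⁴ / 2.395 × 10⁻²¹ = 2.77 × 10⁻¹³ m = 277 fm.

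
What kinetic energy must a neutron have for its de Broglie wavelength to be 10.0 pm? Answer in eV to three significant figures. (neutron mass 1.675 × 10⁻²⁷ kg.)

KE = 8.18 eV

p = h/λ = 6.626 × 10⁻³⁴ / 1.000 × 10⁻¹¹ = 6.626 × 10⁻²³ kg·m/s.
KE = p²/(2m) = (6.626 × 10⁻²³)² / (2 × 1.675 × 10⁻²⁷) = 1.311 × 10⁻¹⁸ J = 8.18 eV.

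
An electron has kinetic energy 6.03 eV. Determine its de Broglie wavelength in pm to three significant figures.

KE = 6.03 eV = 9.660 × 10⁻¹⁹ J.
p = √(2mKE) = √(2 × 9.109 × 10⁻³¹ × 9.660 × 10⁻¹⁹) = 1.327 × 10⁻²⁴ kg·m/s.
λ = h/p = 6.626 × 10⁻³⁴ / 1.327 × 10⁻²⁴ = 4.99 × 10⁻¹⁰ m = 499 pm.

λ = 499 pm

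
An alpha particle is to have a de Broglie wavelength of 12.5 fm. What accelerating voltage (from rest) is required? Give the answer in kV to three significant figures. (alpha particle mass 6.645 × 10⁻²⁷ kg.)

V = 660 kV

p = h/λ = 6.626 × 10⁻³⁴ / 1.250 × 10⁻¹⁴ = 5.301 × 10⁻²⁰ kg·m/s.
KE = p²/(2m) = 2.114 × 10⁻¹³ J.
V = KE/2e = 2.114 × 10⁻¹³ / (2 × 1.602 × 10⁻¹⁹) = 660 kV.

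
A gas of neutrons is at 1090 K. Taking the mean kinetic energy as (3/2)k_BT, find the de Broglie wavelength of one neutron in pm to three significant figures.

λ = 76.2 pm

KE = (3/2)k_BT = 1.5 × 1.381 × 10⁻²³ × 1090 = 2.258 × 10⁻²⁰ J.
p = √(2mKE) = √(2 × 1.675 × 10⁻²⁷ × 2.258 × 10⁻²⁰) = 8.697 × 10⁻²⁴ kg·m/s.
λ = h/p = 7.62 × 10⁻¹¹ m = 76.2 pm.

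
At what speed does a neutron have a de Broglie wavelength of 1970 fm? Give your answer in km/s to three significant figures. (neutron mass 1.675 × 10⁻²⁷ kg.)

p = h/λ = 6.626 × 10⁻³⁴ / 1.970 × 10⁻¹² = 3.363 × 10⁻²² kg·m/s.
v = p/m = 3.363 × 10⁻²² / 1.675 × 10⁻²⁷ = 2.01 × 10⁵ m/s = 201 km/s.

v = 201 km/s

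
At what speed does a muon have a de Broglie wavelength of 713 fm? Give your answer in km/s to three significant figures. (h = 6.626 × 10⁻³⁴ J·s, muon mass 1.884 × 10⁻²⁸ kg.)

v = 4930 km/s

p = h/λ = 6.626 × 10⁻³⁴ / 7.130 × 10⁻¹³ = 9.293 × 10⁻²² kg·m/s.
v = p/m = 9.293 × 10⁻²² / 1.884 × 10⁻²⁸ = 4.93 × 10⁶ m/s = 4930 km/s.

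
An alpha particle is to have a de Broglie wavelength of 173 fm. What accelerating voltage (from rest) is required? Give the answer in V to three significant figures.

p = h/λ = 6.626 × 10⁻³⁴ / 1.730 × 10⁻¹³ = 3.830 × 10⁻²¹ kg·m/s.
KE = p²/(2m) = 1.104 × 10⁻¹⁵ J.
V = KE/2e = 1.104 × 10⁻¹⁵ / (2 × 1.602 × 10⁻¹⁹) = 3450 V.

V = 3450 V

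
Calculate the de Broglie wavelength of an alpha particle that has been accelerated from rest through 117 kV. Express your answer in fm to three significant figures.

λ = 29.7 fm

KE = 2eV = 2 × 1.602 × 10⁻¹⁹ × 1.170 × 10⁵ = 3.749 × 10⁻¹⁴ J.
p = √(2mKE) = √(2 × 6.645 × 10⁻²⁷ × 3.749 × 10⁻¹⁴) = 2.232 × 10⁻²⁰ kg·m/s.
λ = h/p = 6.626 × 10⁻³⁴ / 2.232 × 10⁻²⁰ = 2.97 × 10⁻¹⁴ m = 29.7 fm.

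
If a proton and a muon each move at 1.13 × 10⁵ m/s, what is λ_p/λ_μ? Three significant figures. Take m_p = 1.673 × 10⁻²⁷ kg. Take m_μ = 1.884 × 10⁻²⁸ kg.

At fixed v, p = mv so λ = h/(mv) ∝ 1/m.
λ_p/λ_μ = m_μ/m_p = 1.884 × 10⁻²⁸/1.673 × 10⁻²⁷ = 0.113.

λ_p/λ_μ = 0.113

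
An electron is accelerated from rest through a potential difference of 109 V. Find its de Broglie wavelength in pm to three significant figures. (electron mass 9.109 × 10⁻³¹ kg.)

λ = 117 pm

KE = eV = 1.602 × 10⁻¹⁹ × 109.0 = 1.746 × 10⁻¹⁷ J.
p = √(2mKE) = √(2 × 9.109 × 10⁻³¹ × 1.746 × 10⁻¹⁷) = 5.640 × 10⁻²⁴ kg·m/s.
λ = h/p = 6.626 × 10⁻³⁴ / 5.640 × 10⁻²⁴ = 1.17 × 10⁻¹⁰ m = 117 pm.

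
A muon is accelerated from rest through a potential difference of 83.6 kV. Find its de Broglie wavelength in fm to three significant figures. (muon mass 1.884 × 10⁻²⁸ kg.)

KE = eV = 1.602 × 10⁻¹⁹ × 8.360 × 10⁴ = 1.339 × 10⁻¹⁴ J.
p = √(2mKE) = √(2 × 1.884 × 10⁻²⁸ × 1.339 × 10⁻¹⁴) = 2.246 × 10⁻²¹ kg·m/s.
λ = h/p = 6.626 × 10⁻³⁴ / 2.246 × 10⁻²¹ = 2.95 × 10⁻¹³ m = 295 fm.

λ = 295 fm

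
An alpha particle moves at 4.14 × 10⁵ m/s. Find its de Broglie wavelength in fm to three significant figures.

λ = 241 fm

p = mv = 6.645 × 10⁻²⁷ × 4.14 × 10⁵ = 2.751 × 10⁻²¹ kg·m/s.
λ = h/p = 6.626 × 10⁻³⁴ / 2.751 × 10⁻²¹ = 2.41 × 10⁻¹³ m = 241 fm.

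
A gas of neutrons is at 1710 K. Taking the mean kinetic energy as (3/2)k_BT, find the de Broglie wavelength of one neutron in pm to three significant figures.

KE = (3/2)k_BT = 1.5 × 1.381 × 10⁻²³ × 1710 = 3.542 × 10⁻²⁰ J.
p = √(2mKE) = √(2 × 1.675 × 10⁻²⁷ × 3.542 × 10⁻²⁰) = 1.089 × 10⁻²³ kg·m/s.
λ = h/p = 6.08 × 10⁻¹¹ m = 60.8 pm.

λ = 60.8 pm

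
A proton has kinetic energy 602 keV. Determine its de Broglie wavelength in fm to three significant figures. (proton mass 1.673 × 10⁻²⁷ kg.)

λ = 36.9 fm

KE = 602 keV = 9.644 × 10⁻¹⁴ J.
p = √(2mKE) = √(2 × 1.673 × 10⁻²⁷ × 9.644 × 10⁻¹⁴) = 1.796 × 10⁻²⁰ kg·m/s.
λ = h/p = 6.626 × 10⁻³⁴ / 1.796 × 10⁻²⁰ = 3.69 × 10⁻¹⁴ m = 36.9 fm.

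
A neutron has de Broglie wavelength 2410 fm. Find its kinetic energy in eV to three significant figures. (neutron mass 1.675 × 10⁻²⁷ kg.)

KE = 141 eV

p = h/λ = 6.626 × 10⁻³⁴ / 2.410 × 10⁻¹² = 2.749 × 10⁻²² kg·m/s.
KE = p²/(2m) = (2.749 × 10⁻²²)² / (2 × 1.675 × 10⁻²⁷) = 2.256 × 10⁻¹⁷ J = 141 eV.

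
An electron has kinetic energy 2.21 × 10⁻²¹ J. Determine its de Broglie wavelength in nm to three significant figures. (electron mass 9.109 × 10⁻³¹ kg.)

λ = 10.4 nm

p = √(2mKE) = √(2 × 9.109 × 10⁻³¹ × 2.210 × 10⁻²¹) = 6.345 × 10⁻²⁶ kg·m/s.
λ = h/p = 6.626 × 10⁻³⁴ / 6.345 × 10⁻²⁶ = 1.04 × 10⁻⁸ m = 10.4 nm.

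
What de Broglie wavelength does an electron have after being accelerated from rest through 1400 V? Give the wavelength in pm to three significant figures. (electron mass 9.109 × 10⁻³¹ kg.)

λ = 32.8 pm

KE = eV = 1.602 × 10⁻¹⁹ × 1400 = 2.243 × 10⁻¹⁶ J.
p = √(2mKE) = √(2 × 9.109 × 10⁻³¹ × 2.243 × 10⁻¹⁶) = 2.021 × 10⁻²³ kg·m/s.
λ = h/p = 6.626 × 10⁻³⁴ / 2.021 × 10⁻²³ = 3.28 × 10⁻¹¹ m = 32.8 pm.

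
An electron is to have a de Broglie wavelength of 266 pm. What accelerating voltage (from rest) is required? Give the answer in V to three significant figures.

V = 21.3 V

p = h/λ = 6.626 × 10⁻³⁴ / 2.660 × 10⁻¹⁰ = 2.491 × 10⁻²⁴ kg·m/s.
KE = p²/(2m) = 3.406 × 10⁻¹⁸ J.
V = KE/e = 3.406 × 10⁻¹⁸ / (1.602 × 10⁻¹⁹) = 21.3 V.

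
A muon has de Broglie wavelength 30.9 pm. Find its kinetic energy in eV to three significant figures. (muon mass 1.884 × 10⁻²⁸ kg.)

p = h/λ = 6.626 × 10⁻³⁴ / 3.090 × 10⁻¹¹ = 2.144 × 10⁻²³ kg·m/s.
KE = p²/(2m) = (2.144 × 10⁻²³)² / (2 × 1.884 × 10⁻²⁸) = 1.220 × 10⁻¹⁸ J = 7.62 eV.

KE = 7.62 eV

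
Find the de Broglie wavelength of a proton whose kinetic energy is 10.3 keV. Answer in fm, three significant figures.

KE = 10.3 keV = 1.650 × 10⁻¹⁵ J.
p = √(2mKE) = √(2 × 1.673 × 10⁻²⁷ × 1.650 × 10⁻¹⁵) = 2.350 × 10⁻²¹ kg·m/s.
λ = h/p = 6.626 × 10⁻³⁴ / 2.350 × 10⁻²¹ = 2.82 × 10⁻¹³ m = 282 fm.

λ = 282 fm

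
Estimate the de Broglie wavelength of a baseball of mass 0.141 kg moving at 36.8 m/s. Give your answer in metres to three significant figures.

λ = 1.28 × 10⁻³⁴ m

p = mv = 0.141 × 36.8 = 5.189 kg·m/s.
λ = h/p = 6.626 × 10⁻³⁴ / 5.189 = 1.28 × 10⁻³⁴ m.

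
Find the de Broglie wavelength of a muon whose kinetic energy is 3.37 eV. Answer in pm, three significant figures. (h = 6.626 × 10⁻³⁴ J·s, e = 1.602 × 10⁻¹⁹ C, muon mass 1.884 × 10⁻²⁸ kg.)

KE = 3.37 eV = 5.399 × 10⁻¹⁹ J.
p = √(2mKE) = √(2 × 1.884 × 10⁻²⁸ × 5.399 × 10⁻¹⁹) = 1.426 × 10⁻²³ kg·m/s.
λ = h/p = 6.626 × 10⁻³⁴ / 1.426 × 10⁻²³ = 4.65 × 10⁻¹¹ m = 46.5 pm.

λ = 46.5 pm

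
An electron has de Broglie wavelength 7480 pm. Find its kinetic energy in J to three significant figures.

KE = 4.31 × 10⁻²¹ J

p = h/λ = 6.626 × 10⁻³⁴ / 7.480 × 10⁻⁹ = 8.858 × 10⁻²⁶ kg·m/s.
KE = p²/(2m) = (8.858 × 10⁻²⁶)² / (2 × 9.109 × 10⁻³¹) = 4.307 × 10⁻²¹ J = 4.31 × 10⁻²¹ J.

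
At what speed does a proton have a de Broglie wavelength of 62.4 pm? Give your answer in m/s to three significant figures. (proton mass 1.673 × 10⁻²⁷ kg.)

p = h/λ = 6.626 × 10⁻³⁴ / 6.240 × 10⁻¹¹ = 1.062 × 10⁻²³ kg·m/s.
v = p/m = 1.062 × 10⁻²³ / 1.673 × 10⁻²⁷ = 6.35 × 10³ m/s = 6350 m/s.

v = 6350 m/s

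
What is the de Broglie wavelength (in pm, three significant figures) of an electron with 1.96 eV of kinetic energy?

KE = 1.96 eV = 3.140 × 10⁻¹⁹ J.
p = √(2mKE) = √(2 × 9.109 × 10⁻³¹ × 3.140 × 10⁻¹⁹) = 7.563 × 10⁻²⁵ kg·m/s.
λ = h/p = 6.626 × 10⁻³⁴ / 7.563 × 10⁻²⁵ = 8.76 × 10⁻¹⁰ m = 876 pm.

λ = 876 pm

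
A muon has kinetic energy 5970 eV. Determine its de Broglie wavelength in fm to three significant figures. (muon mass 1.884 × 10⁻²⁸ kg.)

KE = 5970 eV = 9.564 × 10⁻¹⁶ J.
p = √(2mKE) = √(2 × 1.884 × 10⁻²⁸ × 9.564 × 10⁻¹⁶) = 6.003 × 10⁻²² kg·m/s.
λ = h/p = 6.626 × 10⁻³⁴ / 6.003 × 10⁻²² = 1.10 × 10⁻¹² m = 1100 fm.

λ = 1100 fm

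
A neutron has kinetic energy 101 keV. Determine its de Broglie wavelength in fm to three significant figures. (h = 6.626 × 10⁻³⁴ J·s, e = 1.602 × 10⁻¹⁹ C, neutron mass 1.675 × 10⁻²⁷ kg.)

KE = 101 keV = 1.618 × 10⁻¹⁴ J.
p = √(2mKE) = √(2 × 1.675 × 10⁻²⁷ × 1.618 × 10⁻¹⁴) = 7.362 × 10⁻²¹ kg·m/s.
λ = h/p = 6.626 × 10⁻³⁴ / 7.362 × 10⁻²¹ = 9.00 × 10⁻¹⁴ m = 90.0 fm.

λ = 90.0 fm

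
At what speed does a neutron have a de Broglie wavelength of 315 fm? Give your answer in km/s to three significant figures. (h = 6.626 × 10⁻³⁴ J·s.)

v = 1260 km/s

p = h/λ = 6.626 × 10⁻³⁴ / 3.150 × 10⁻¹³ = 2.103 × 10⁻²¹ kg·m/s.
v = p/m = 2.103 × 10⁻²¹ / 1.675 × 10⁻²⁷ = 1.26 × 10⁶ m/s = 1260 km/s.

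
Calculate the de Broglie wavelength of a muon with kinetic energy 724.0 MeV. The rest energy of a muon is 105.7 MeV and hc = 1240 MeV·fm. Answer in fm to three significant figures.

λ = 1.51 fm

Total energy E = KE + m₀c² = 724.0 + 105.7 = 829.7 MeV.
(pc)² = E² − (m₀c²)² = (829.7)² − (105.7)² = 6.772 × 10⁵ MeV², so pc = 822.9 MeV.
λ = hc/(pc) = 1240 MeV·fm / 822.9 MeV = 1.51 fm.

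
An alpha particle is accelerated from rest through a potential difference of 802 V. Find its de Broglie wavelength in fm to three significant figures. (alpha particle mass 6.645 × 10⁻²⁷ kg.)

λ = 359 fm

KE = 2eV = 2 × 1.602 × 10⁻¹⁹ × 802.0 = 2.570 × 10⁻¹⁶ J.
p = √(2mKE) = √(2 × 6.645 × 10⁻²⁷ × 2.570 × 10⁻¹⁶) = 1.848 × 10⁻²¹ kg·m/s.
λ = h/p = 6.626 × 10⁻³⁴ / 1.848 × 10⁻²¹ = 3.59 × 10⁻¹³ m = 359 fm.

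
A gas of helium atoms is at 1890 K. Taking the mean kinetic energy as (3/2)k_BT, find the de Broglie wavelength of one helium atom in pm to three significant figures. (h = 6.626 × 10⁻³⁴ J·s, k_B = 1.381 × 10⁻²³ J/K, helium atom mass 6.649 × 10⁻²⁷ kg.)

KE = (3/2)k_BT = 1.5 × 1.381 × 10⁻²³ × 1890 = 3.915 × 10⁻²⁰ J.
p = √(2mKE) = √(2 × 6.649 × 10⁻²⁷ × 3.915 × 10⁻²⁰) = 2.282 × 10⁻²³ kg·m/s.
λ = h/p = 2.90 × 10⁻¹¹ m = 29.0 pm.

λ = 29.0 pm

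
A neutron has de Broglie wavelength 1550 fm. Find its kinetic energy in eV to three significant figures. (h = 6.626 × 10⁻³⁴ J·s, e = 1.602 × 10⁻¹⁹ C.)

p = h/λ = 6.626 × 10⁻³⁴ / 1.550 × 10⁻¹² = 4.275 × 10⁻²² kg·m/s.
KE = p²/(2m) = (4.275 × 10⁻²²)² / (2 × 1.675 × 10⁻²⁷) = 5.455 × 10⁻¹⁷ J = 341 eV.

KE = 341 eV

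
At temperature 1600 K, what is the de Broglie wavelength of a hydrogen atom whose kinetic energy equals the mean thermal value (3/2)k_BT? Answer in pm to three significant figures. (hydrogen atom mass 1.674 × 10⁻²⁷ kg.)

λ = 62.9 pm

KE = (3/2)k_BT = 1.5 × 1.381 × 10⁻²³ × 1600 = 3.314 × 10⁻²⁰ J.
p = √(2mKE) = √(2 × 1.674 × 10⁻²⁷ × 3.314 × 10⁻²⁰) = 1.053 × 10⁻²³ kg·m/s.
λ = h/p = 6.29 × 10⁻¹¹ m = 62.9 pm.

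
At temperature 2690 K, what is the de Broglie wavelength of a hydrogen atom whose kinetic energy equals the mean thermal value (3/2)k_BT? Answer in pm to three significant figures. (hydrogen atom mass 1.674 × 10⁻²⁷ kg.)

λ = 48.5 pm

KE = (3/2)k_BT = 1.5 × 1.381 × 10⁻²³ × 2690 = 5.572 × 10⁻²⁰ J.
p = √(2mKE) = √(2 × 1.674 × 10⁻²⁷ × 5.572 × 10⁻²⁰) = 1.366 × 10⁻²³ kg·m/s.
λ = h/p = 4.85 × 10⁻¹¹ m = 48.5 pm.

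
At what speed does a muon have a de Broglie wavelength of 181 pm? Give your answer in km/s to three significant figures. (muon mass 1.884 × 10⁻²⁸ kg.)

v = 19.4 km/s

p = h/λ = 6.626 × 10⁻³⁴ / 1.810 × 10⁻¹⁰ = 3.661 × 10⁻²⁴ kg·m/s.
v = p/m = 3.661 × 10⁻²⁴ / 1.884 × 10⁻²⁸ = 1.94 × 10⁴ m/s = 19.4 km/s.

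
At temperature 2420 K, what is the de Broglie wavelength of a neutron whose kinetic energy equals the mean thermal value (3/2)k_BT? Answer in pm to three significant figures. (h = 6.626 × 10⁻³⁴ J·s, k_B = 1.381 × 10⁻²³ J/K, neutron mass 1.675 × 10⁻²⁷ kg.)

KE = (3/2)k_BT = 1.5 × 1.381 × 10⁻²³ × 2420 = 5.013 × 10⁻²⁰ J.
p = √(2mKE) = √(2 × 1.675 × 10⁻²⁷ × 5.013 × 10⁻²⁰) = 1.296 × 10⁻²³ kg·m/s.
λ = h/p = 5.11 × 10⁻¹¹ m = 51.1 pm.

λ = 51.1 pm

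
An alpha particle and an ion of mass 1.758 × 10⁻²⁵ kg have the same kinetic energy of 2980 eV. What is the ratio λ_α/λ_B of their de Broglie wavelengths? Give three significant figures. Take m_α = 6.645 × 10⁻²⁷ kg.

λ_α/λ_B = 5.14

At fixed KE, p = √(2mKE) so λ = h/p ∝ 1/√m.
λ_α/λ_B = √(m_B/m_α) = √(1.758 × 10⁻²⁵/6.645 × 10⁻²⁷) = √(26.46) = 5.14.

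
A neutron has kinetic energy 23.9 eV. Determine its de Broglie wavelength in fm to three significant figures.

λ = 5850 fm

KE = 23.9 eV = 3.829 × 10⁻¹⁸ J.
p = √(2mKE) = √(2 × 1.675 × 10⁻²⁷ × 3.829 × 10⁻¹⁸) = 1.133 × 10⁻²² kg·m/s.
λ = h/p = 6.626 × 10⁻³⁴ / 1.133 × 10⁻²² = 5.85 × 10⁻¹² m = 5850 fm.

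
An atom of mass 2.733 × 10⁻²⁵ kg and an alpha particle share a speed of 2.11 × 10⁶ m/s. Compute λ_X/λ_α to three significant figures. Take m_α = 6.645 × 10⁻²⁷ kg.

λ_X/λ_α = 0.0243

At fixed v, p = mv so λ = h/(mv) ∝ 1/m.
λ_X/λ_α = m_α/m_X = 6.645 × 10⁻²⁷/2.733 × 10⁻²⁵ = 0.0243.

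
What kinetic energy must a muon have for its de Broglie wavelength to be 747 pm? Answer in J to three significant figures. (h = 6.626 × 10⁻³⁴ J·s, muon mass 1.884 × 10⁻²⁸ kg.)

p = h/λ = 6.626 × 10⁻³⁴ / 7.470 × 10⁻¹⁰ = 8.870 × 10⁻²⁵ kg·m/s.
KE = p²/(2m) = (8.870 × 10⁻²⁵)² / (2 × 1.884 × 10⁻²⁸) = 2.088 × 10⁻²¹ J = 2.09 × 10⁻²¹ J.

KE = 2.09 × 10⁻²¹ J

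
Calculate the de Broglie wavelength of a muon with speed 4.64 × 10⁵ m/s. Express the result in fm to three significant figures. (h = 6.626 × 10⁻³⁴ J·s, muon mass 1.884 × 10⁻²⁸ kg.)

λ = 7580 fm

p = mv = 1.884 × 10⁻²⁸ × 4.64 × 10⁵ = 8.742 × 10⁻²³ kg·m/s.
λ = h/p = 6.626 × 10⁻³⁴ / 8.742 × 10⁻²³ = 7.58 × 10⁻¹² m = 7580 fm.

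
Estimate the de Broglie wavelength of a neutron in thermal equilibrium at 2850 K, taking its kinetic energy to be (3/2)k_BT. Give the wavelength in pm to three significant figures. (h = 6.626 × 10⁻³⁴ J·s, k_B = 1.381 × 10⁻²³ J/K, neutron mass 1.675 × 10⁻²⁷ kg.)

KE = (3/2)k_BT = 1.5 × 1.381 × 10⁻²³ × 2850 = 5.904 × 10⁻²⁰ J.
p = √(2mKE) = √(2 × 1.675 × 10⁻²⁷ × 5.904 × 10⁻²⁰) = 1.406 × 10⁻²³ kg·m/s.
λ = h/p = 4.71 × 10⁻¹¹ m = 47.1 pm.

λ = 47.1 pm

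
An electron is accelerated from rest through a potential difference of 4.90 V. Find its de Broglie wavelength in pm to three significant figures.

λ = 554 pm

KE = eV = 1.602 × 10⁻¹⁹ × 4.900 = 7.850 × 10⁻¹⁹ J.
p = √(2mKE) = √(2 × 9.109 × 10⁻³¹ × 7.850 × 10⁻¹⁹) = 1.196 × 10⁻²⁴ kg·m/s.
λ = h/p = 6.626 × 10⁻³⁴ / 1.196 × 10⁻²⁴ = 5.54 × 10⁻¹⁰ m = 554 pm.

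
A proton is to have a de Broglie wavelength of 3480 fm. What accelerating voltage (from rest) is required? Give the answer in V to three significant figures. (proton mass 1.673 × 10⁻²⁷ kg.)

p = h/λ = 6.626 × 10⁻³⁴ / 3.480 × 10⁻¹² = 1.904 × 10⁻²² kg·m/s.
KE = p²/(2m) = 1.083 × 10⁻¹⁷ J.
V = KE/e = 1.083 × 10⁻¹⁷ / (1.602 × 10⁻¹⁹) = 67.6 V.

V = 67.6 V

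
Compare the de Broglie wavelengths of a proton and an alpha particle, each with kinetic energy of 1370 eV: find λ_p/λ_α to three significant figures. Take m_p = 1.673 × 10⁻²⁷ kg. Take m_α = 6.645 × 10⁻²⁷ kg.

λ_p/λ_α = 1.99

At fixed KE, p = √(2mKE) so λ = h/p ∝ 1/√m.
λ_p/λ_α = √(m_α/m_p) = √(6.645 × 10⁻²⁷/1.673 × 10⁻²⁷) = √(3.972) = 1.99.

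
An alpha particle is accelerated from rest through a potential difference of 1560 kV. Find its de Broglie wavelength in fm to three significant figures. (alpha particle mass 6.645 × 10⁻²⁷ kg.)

λ = 8.13 fm

KE = 2eV = 2 × 1.602 × 10⁻¹⁹ × 1.560 × 10⁶ = 4.998 × 10⁻¹³ J.
p = √(2mKE) = √(2 × 6.645 × 10⁻²⁷ × 4.998 × 10⁻¹³) = 8.150 × 10⁻²⁰ kg·m/s.
λ = h/p = 6.626 × 10⁻³⁴ / 8.150 × 10⁻²⁰ = 8.13 × 10⁻¹⁵ m = 8.13 fm.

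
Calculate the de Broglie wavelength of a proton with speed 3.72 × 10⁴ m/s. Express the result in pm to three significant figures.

λ = 10.6 pm

p = mv = 1.673 × 10⁻²⁷ × 3.72 × 10⁴ = 6.224 × 10⁻²³ kg·m/s.
λ = h/p = 6.626 × 10⁻³⁴ / 6.224 × 10⁻²³ = 1.06 × 10⁻¹¹ m = 10.6 pm.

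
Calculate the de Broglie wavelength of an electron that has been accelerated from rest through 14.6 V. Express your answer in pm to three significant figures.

λ = 321 pm

KE = eV = 1.602 × 10⁻¹⁹ × 14.60 = 2.339 × 10⁻¹⁸ J.
p = √(2mKE) = √(2 × 9.109 × 10⁻³¹ × 2.339 × 10⁻¹⁸) = 2.064 × 10⁻²⁴ kg·m/s.
λ = h/p = 6.626 × 10⁻³⁴ / 2.064 × 10⁻²⁴ = 3.21 × 10⁻¹⁰ m = 321 pm.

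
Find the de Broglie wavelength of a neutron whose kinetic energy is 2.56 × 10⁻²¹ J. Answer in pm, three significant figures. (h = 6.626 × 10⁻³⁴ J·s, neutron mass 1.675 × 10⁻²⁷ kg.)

p = √(2mKE) = √(2 × 1.675 × 10⁻²⁷ × 2.560 × 10⁻²¹) = 2.928 × 10⁻²⁴ kg·m/s.
λ = h/p = 6.626 × 10⁻³⁴ / 2.928 × 10⁻²⁴ = 2.26 × 10⁻¹⁰ m = 226 pm.

λ = 226 pm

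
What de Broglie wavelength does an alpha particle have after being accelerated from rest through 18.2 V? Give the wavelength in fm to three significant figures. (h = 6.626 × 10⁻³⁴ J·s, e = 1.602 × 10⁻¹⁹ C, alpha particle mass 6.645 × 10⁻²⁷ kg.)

KE = 2eV = 2 × 1.602 × 10⁻¹⁹ × 18.20 = 5.831 × 10⁻¹⁸ J.
p = √(2mKE) = √(2 × 6.645 × 10⁻²⁷ × 5.831 × 10⁻¹⁸) = 2.784 × 10⁻²² kg·m/s.
λ = h/p = 6.626 × 10⁻³⁴ / 2.784 × 10⁻²² = 2.38 × 10⁻¹² m = 2380 fm.

λ = 2380 fm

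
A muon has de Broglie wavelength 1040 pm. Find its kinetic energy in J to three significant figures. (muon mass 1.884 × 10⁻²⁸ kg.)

KE = 1.08 × 10⁻²¹ J

p = h/λ = 6.626 × 10⁻³⁴ / 1.040 × 10⁻⁹ = 6.371 × 10⁻²⁵ kg·m/s.
KE = p²/(2m) = (6.371 × 10⁻²⁵)² / (2 × 1.884 × 10⁻²⁸) = 1.077 × 10⁻²¹ J = 1.08 × 10⁻²¹ J.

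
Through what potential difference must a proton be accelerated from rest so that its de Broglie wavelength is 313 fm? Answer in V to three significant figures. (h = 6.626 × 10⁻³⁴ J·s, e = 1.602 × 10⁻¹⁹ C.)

V = 8360 V

p = h/λ = 6.626 × 10⁻³⁴ / 3.130 × 10⁻¹³ = 2.117 × 10⁻²¹ kg·m/s.
KE = p²/(2m) = 1.339 × 10⁻¹⁵ J.
V = KE/e = 1.339 × 10⁻¹⁵ / (1.602 × 10⁻¹⁹) = 8360 V.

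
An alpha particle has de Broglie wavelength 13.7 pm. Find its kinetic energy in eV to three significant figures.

p = h/λ = 6.626 × 10⁻³⁴ / 1.370 × 10⁻¹¹ = 4.836 × 10⁻²³ kg·m/s.
KE = p²/(2m) = (4.836 × 10⁻²³)² / (2 × 6.645 × 10⁻²⁷) = 1.760 × 10⁻¹⁹ J = 1.10 eV.

KE = 1.10 eV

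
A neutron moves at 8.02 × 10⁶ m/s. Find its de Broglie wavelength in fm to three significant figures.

λ = 49.3 fm

p = mv = 1.675 × 10⁻²⁷ × 8.02 × 10⁶ = 1.343 × 10⁻²⁰ kg·m/s.
λ = h/p = 6.626 × 10⁻³⁴ / 1.343 × 10⁻²⁰ = 4.93 × 10⁻¹⁴ m = 49.3 fm.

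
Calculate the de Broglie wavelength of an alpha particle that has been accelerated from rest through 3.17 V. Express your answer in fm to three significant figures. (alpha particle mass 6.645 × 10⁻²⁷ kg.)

λ = 5700 fm

KE = 2eV = 2 × 1.602 × 10⁻¹⁹ × 3.170 = 1.016 × 10⁻¹⁸ J.
p = √(2mKE) = √(2 × 6.645 × 10⁻²⁷ × 1.016 × 10⁻¹⁸) = 1.162 × 10⁻²² kg·m/s.
λ = h/p = 6.626 × 10⁻³⁴ / 1.162 × 10⁻²² = 5.70 × 10⁻¹² m = 5700 fm.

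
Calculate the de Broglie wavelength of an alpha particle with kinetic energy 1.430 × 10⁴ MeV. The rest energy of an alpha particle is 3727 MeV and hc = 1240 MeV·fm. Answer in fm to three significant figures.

λ = 0.0703 fm

Total energy E = KE + m₀c² = 1.430 × 10⁴ + 3727 = 18027 MeV.
(pc)² = E² − (m₀c²)² = (18027)² − (3727)² = 3.111 × 10⁸ MeV², so pc = 1.764 × 10⁴ MeV.
λ = hc/(pc) = 1240 MeV·fm / 1.764 × 10⁴ MeV = 0.0703 fm.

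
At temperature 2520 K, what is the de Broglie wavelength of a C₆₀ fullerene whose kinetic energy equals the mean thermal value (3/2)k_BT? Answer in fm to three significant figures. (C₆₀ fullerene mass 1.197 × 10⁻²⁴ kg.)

KE = (3/2)k_BT = 1.5 × 1.381 × 10⁻²³ × 2520 = 5.220 × 10⁻²⁰ J.
p = √(2mKE) = √(2 × 1.197 × 10⁻²⁴ × 5.220 × 10⁻²⁰) = 3.535 × 10⁻²² kg·m/s.
λ = h/p = 1.87 × 10⁻¹² m = 1870 fm.

λ = 1870 fm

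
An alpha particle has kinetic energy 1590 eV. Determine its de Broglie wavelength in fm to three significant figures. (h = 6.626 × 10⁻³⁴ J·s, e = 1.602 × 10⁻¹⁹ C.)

λ = 360 fm

KE = 1590 eV = 2.547 × 10⁻¹⁶ J.
p = √(2mKE) = √(2 × 6.645 × 10⁻²⁷ × 2.547 × 10⁻¹⁶) = 1.840 × 10⁻²¹ kg·m/s.
λ = h/p = 6.626 × 10⁻³⁴ / 1.840 × 10⁻²¹ = 3.60 × 10⁻¹³ m = 360 fm.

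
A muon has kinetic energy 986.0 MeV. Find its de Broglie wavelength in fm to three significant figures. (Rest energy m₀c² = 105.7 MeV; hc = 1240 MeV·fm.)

Total energy E = KE + m₀c² = 986.0 + 105.7 = 1091.7 MeV.
(pc)² = E² − (m₀c²)² = (1091.7)² − (105.7)² = 1.181 × 10⁶ MeV², so pc = 1087 MeV.
λ = hc/(pc) = 1240 MeV·fm / 1087 MeV = 1.14 fm.

λ = 1.14 fm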